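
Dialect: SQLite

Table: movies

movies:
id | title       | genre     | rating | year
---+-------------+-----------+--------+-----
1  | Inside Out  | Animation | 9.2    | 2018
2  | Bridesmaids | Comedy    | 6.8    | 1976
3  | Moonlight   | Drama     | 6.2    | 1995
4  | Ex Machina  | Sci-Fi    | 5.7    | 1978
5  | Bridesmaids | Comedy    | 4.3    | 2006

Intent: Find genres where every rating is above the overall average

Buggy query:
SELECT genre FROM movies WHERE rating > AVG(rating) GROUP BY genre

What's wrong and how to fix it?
Bug: AVG() is an aggregate; it can't sit directly in WHERE

Fix: Compute the overall average in a scalar subquery and compare each group's MIN against it in HAVING

Corrected query:
SELECT genre FROM movies GROUP BY genre HAVING MIN(rating) > (SELECT AVG(rating) FROM movies)

Result:
genre    
---------
Animation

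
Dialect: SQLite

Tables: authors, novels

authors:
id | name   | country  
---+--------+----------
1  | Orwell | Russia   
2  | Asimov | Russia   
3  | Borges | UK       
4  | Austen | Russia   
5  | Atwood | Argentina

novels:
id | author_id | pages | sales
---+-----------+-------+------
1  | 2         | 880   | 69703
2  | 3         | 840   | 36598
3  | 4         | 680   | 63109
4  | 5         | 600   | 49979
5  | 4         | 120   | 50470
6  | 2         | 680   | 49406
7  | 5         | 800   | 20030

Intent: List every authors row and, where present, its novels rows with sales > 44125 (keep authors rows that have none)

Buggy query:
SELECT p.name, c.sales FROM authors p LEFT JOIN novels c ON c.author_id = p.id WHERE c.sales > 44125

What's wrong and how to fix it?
Bug: A WHERE condition on the right-hand table after LEFT JOIN drops unmatched parents

Fix: Move the right-table condition into the ON clause so unmatched parents are kept

Corrected query:
SELECT p.name, c.sales FROM authors p LEFT JOIN novels c ON c.author_id = p.id AND c.sales > 44125

Result:
name   | sales
-------+------
Orwell | NULL 
Asimov | 49406
Asimov | 69703
Borges | NULL 
Austen | 50470
Austen | 63109
Atwood | 49979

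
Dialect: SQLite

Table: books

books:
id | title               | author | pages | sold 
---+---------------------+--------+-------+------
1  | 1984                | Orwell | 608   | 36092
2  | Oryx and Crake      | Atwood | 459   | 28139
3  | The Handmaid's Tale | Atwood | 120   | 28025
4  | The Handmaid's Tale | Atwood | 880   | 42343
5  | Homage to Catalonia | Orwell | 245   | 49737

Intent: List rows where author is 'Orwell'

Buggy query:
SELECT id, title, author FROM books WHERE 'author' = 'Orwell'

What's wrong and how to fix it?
Bug: 'author' in single quotes is a string literal, not the column; the comparison is literal-vs-literal and never true

Fix: Remove the quotes around the column name (or use double quotes for an identifier)

Corrected query:
SELECT id, title, author FROM books WHERE author = 'Orwell'

Result:
id | title               | author
---+---------------------+-------
1  | 1984                | Orwell
5  | Homage to Catalonia | Orwell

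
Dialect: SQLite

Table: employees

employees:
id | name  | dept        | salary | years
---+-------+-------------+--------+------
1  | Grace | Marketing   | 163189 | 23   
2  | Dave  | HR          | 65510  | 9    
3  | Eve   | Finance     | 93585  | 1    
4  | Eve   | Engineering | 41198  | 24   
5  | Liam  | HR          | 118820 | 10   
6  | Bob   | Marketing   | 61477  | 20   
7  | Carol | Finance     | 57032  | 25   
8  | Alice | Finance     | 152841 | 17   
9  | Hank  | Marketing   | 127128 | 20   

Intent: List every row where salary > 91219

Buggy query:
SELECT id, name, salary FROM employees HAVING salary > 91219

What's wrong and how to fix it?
Bug: This is a non-aggregate query (no GROUP BY, no aggregates), so in SQLite the HAVING clause is invalid here; a row-level condition belongs in WHERE

Fix: Replace HAVING with WHERE since the condition applies to individual rows

Corrected query:
SELECT id, name, salary FROM employees WHERE salary > 91219

Result:
id | name  | salary
---+-------+-------
1  | Grace | 163189
3  | Eve   | 93585 
5  | Liam  | 118820
8  | Alice | 152841
9  | Hank  | 127128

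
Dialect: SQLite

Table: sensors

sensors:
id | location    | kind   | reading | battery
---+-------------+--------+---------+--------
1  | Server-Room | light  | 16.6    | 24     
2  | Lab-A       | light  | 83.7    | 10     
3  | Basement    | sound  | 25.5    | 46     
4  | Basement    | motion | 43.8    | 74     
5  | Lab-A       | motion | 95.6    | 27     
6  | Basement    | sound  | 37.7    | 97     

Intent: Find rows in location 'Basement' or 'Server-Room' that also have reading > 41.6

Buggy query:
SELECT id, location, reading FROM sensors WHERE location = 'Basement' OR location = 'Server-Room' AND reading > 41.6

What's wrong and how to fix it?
Bug: Without parentheses, AND is evaluated before OR, so the reading filter only applies to the 'Server-Room' branch

Fix: Add parentheses around the OR so the AND applies to both alternatives

Corrected query:
SELECT id, location, reading FROM sensors WHERE (location = 'Basement' OR location = 'Server-Room') AND reading > 41.6

Result:
id | location | reading
---+----------+--------
4  | Basement | 43.8   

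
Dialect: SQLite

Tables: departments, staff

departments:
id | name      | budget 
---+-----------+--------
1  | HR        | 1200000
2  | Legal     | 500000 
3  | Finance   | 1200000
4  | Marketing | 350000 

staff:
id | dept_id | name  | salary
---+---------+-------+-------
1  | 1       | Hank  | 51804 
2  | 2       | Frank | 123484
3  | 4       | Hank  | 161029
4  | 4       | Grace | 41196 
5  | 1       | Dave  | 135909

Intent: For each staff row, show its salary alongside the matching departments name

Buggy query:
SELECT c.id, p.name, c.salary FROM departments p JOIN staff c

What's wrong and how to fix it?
Bug: Missing join condition: each staff row is matched to all departments rows instead of just its own

Fix: Add ON c.dept_id = p.id to the JOIN

Corrected query:
SELECT c.id, p.name, c.salary FROM departments p JOIN staff c ON c.dept_id = p.id

Result:
id | name      | salary
---+-----------+-------
1  | HR        | 51804 
2  | Legal     | 123484
3  | Marketing | 161029
4  | Marketing | 41196 
5  | HR        | 135909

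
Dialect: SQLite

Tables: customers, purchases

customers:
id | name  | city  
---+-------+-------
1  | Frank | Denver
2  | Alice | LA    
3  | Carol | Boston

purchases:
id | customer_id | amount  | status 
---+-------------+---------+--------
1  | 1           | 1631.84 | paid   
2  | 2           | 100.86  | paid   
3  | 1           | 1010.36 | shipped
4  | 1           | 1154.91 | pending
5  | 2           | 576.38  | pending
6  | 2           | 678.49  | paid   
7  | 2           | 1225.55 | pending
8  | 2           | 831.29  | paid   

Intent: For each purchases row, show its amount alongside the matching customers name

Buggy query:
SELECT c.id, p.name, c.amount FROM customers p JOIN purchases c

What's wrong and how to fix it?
Bug: JOIN with no ON clause produces a cartesian product; every purchases row pairs with every customers row

Fix: Add ON c.customer_id = p.id to the JOIN

Corrected query:
SELECT c.id, p.name, c.amount FROM customers p JOIN purchases c ON c.customer_id = p.id

Result:
id | name  | amount 
---+-------+--------
1  | Frank | 1631.84
2  | Alice | 100.86 
3  | Frank | 1010.36
4  | Frank | 1154.91
5  | Alice | 576.38 
6  | Alice | 678.49 
7  | Alice | 1225.55
8  | Alice | 831.29 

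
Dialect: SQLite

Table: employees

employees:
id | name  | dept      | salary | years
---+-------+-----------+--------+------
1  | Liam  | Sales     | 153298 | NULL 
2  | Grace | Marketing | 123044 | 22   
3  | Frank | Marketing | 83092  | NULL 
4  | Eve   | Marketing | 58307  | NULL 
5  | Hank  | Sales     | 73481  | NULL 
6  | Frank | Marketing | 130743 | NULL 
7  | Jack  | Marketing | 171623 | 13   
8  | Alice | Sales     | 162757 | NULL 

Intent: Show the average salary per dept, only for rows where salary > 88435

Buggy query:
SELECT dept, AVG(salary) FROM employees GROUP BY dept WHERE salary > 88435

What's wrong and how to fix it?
Bug: Row-level WHERE must come before GROUP BY in the clause order

Fix: Place WHERE between FROM and GROUP BY

Corrected query:
SELECT dept, AVG(salary) FROM employees WHERE salary > 88435 GROUP BY dept

Result:
dept      | AVG(salary)  
----------+--------------
Marketing | 141803.333333
Sales     | 158027.5     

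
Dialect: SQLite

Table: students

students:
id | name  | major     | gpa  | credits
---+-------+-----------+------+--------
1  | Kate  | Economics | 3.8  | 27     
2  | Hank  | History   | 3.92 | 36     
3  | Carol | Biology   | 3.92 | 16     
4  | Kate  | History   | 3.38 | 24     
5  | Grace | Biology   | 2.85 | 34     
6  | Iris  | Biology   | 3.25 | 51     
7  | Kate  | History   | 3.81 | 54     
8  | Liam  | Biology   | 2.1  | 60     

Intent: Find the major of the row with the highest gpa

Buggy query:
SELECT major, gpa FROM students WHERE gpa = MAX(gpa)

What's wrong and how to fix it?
Bug: MAX(gpa) is an aggregate and cannot be used directly in WHERE

Fix: Use a subquery: WHERE gpa = (SELECT MAX(gpa) FROM students)

Corrected query:
SELECT major, gpa FROM students WHERE gpa = (SELECT MAX(gpa) FROM students)

Result:
major   | gpa 
--------+-----
History | 3.92
Biology | 3.92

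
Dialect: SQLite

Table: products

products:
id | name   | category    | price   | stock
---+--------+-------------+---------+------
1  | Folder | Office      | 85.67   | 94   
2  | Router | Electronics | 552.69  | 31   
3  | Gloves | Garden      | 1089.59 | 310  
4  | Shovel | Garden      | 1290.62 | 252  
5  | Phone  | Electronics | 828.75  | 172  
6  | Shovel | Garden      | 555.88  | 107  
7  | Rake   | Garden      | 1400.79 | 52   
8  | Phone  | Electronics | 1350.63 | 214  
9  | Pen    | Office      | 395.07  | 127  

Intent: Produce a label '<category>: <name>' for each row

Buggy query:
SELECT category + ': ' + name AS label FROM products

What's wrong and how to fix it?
Bug: SQLite uses || for string concatenation; + coerces text to numbers (yielding 0)

Fix: Use the || operator for string concatenation

Corrected query:
SELECT category || ': ' || name AS label FROM products

Result:
label              
-------------------
Office: Folder     
Electronics: Router
Garden: Gloves     
Garden: Shovel     
Electronics: Phone 
Garden: Shovel     
Garden: Rake       
Electronics: Phone 
Office: Pen        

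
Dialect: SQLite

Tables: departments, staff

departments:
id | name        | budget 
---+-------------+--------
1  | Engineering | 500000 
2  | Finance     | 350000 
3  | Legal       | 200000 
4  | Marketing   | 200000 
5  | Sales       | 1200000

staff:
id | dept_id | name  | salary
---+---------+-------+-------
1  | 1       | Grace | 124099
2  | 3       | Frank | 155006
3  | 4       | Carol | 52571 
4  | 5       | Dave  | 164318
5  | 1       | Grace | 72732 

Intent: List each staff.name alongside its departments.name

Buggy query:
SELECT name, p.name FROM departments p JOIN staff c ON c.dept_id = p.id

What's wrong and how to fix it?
Bug: Both tables have a 'name' column; the unqualified reference is ambiguous

Fix: Prefix ambiguous columns with the table alias

Corrected query:
SELECT c.name, p.name FROM departments p JOIN staff c ON c.dept_id = p.id

Result:
name  | name       
------+------------
Grace | Engineering
Frank | Legal      
Carol | Marketing  
Dave  | Sales      
Grace | Engineering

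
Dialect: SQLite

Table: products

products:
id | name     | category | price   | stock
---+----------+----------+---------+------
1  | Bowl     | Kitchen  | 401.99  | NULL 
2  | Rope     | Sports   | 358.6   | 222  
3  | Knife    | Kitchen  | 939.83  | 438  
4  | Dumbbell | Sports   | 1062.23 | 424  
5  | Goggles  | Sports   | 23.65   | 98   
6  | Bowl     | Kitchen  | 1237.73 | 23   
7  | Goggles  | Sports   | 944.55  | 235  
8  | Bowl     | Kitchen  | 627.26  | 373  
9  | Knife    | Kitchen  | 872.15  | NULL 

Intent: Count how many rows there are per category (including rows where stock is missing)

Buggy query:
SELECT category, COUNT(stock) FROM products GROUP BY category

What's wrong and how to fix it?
Bug: COUNT(column) counts non-NULL values only; rows with NULL stock aren't counted

Fix: Replace COUNT(stock) with COUNT(*)

Corrected query:
SELECT category, COUNT(*) FROM products GROUP BY category

Result:
category | COUNT(*)
---------+---------
Kitchen  | 5       
Sports   | 4       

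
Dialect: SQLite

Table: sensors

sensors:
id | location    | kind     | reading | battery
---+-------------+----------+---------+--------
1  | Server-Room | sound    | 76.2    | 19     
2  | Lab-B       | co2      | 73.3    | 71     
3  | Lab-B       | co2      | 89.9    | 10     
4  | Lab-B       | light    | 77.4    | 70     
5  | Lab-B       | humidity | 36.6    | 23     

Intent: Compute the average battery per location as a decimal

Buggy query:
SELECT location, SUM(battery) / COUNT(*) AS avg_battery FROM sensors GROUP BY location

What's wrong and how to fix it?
Bug: SUM(battery) and COUNT(*) are both integers; the division truncates the fractional part

Fix: Multiply by 1.0 (or CAST to REAL) to force floating-point division

Corrected query:
SELECT location, SUM(battery) * 1.0 / COUNT(*) AS avg_battery FROM sensors GROUP BY location

Result:
location    | avg_battery
------------+------------
Lab-B       | 43.5       
Server-Room | 19         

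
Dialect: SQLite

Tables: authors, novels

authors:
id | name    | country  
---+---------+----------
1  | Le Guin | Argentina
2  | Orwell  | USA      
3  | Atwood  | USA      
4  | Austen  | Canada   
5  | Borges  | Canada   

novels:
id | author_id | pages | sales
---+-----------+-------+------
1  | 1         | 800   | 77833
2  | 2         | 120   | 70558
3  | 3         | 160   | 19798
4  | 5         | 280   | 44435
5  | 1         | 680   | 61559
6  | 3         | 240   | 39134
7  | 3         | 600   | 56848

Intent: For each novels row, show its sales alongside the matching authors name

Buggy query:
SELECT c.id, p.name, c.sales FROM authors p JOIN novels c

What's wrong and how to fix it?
Bug: JOIN with no ON clause produces a cartesian product; every novels row pairs with every authors row

Fix: Specify the join condition linking the foreign key to the parent id

Corrected query:
SELECT c.id, p.name, c.sales FROM authors p JOIN novels c ON c.author_id = p.id

Result:
id | name    | sales
---+---------+------
1  | Le Guin | 77833
2  | Orwell  | 70558
3  | Atwood  | 19798
4  | Borges  | 44435
5  | Le Guin | 61559
6  | Atwood  | 39134
7  | Atwood  | 56848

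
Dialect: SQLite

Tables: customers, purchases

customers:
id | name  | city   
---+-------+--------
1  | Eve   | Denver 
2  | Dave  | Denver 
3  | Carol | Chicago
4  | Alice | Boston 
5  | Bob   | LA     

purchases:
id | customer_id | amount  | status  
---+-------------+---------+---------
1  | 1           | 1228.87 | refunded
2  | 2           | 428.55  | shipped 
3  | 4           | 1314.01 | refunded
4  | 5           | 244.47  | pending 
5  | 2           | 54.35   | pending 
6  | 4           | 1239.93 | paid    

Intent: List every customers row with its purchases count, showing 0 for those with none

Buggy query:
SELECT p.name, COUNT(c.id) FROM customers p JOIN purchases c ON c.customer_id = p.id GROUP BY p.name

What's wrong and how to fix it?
Bug: An inner join excludes parents with zero children

Fix: Switch to LEFT JOIN to retain unmatched parent rows

Corrected query:
SELECT p.name, COUNT(c.id) FROM customers p LEFT JOIN purchases c ON c.customer_id = p.id GROUP BY p.name

Result:
name  | COUNT(c.id)
------+------------
Alice | 2          
Bob   | 1          
Carol | 0          
Dave  | 2          
Eve   | 1          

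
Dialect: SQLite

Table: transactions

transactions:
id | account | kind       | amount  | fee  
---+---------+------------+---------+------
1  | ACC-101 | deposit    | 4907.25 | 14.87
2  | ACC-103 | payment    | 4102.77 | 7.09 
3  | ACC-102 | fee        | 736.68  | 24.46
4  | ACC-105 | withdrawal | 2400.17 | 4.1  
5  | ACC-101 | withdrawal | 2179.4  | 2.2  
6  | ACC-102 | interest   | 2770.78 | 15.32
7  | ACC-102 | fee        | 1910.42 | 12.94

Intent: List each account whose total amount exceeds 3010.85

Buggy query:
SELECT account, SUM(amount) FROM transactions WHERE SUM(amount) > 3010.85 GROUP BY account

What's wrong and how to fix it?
Bug: SUM(amount) is an aggregate, but WHERE filters rows before aggregation

Fix: Use HAVING (which filters groups after aggregation) instead of WHERE

Corrected query:
SELECT account, SUM(amount) FROM transactions GROUP BY account HAVING SUM(amount) > 3010.85

Result:
account | SUM(amount)
--------+------------
ACC-101 | 7086.65    
ACC-102 | 5417.88    
ACC-103 | 4102.77    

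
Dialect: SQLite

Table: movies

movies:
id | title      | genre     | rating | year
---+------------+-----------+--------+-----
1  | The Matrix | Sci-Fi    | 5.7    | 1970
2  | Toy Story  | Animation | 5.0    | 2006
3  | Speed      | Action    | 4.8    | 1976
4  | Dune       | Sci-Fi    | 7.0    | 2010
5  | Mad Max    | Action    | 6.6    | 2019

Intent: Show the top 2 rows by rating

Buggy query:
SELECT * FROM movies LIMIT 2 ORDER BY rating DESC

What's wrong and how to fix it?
Bug: LIMIT must come after ORDER BY

Fix: Sort with ORDER BY, then apply LIMIT

Corrected query:
SELECT * FROM movies ORDER BY rating DESC LIMIT 2

Result:
id | title   | genre  | rating | year
---+---------+--------+--------+-----
4  | Dune    | Sci-Fi | 7      | 2010
5  | Mad Max | Action | 6.6    | 2019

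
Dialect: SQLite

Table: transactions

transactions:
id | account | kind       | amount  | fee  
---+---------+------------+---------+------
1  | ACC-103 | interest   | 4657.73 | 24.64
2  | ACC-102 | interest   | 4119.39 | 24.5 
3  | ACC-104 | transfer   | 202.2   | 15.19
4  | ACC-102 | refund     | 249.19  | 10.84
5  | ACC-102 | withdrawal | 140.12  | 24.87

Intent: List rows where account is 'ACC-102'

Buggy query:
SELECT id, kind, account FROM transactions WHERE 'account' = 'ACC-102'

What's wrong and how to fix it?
Bug: 'account' in single quotes is a string literal, not the column; the comparison is literal-vs-literal and never true

Fix: Remove the quotes around the column name (or use double quotes for an identifier)

Corrected query:
SELECT id, kind, account FROM transactions WHERE account = 'ACC-102'

Result:
id | kind       | account
---+------------+--------
2  | interest   | ACC-102
4  | refund     | ACC-102
5  | withdrawal | ACC-102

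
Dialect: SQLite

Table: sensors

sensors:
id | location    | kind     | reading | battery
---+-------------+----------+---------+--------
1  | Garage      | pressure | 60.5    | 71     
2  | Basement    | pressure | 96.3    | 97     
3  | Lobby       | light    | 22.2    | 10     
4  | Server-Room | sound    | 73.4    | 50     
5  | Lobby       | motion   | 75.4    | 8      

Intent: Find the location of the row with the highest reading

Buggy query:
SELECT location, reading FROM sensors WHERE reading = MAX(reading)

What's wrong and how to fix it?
Bug: MAX(reading) is an aggregate and cannot be used directly in WHERE

Fix: Wrap MAX in a scalar subquery so WHERE compares against a single value

Corrected query:
SELECT location, reading FROM sensors WHERE reading = (SELECT MAX(reading) FROM sensors)

Result:
location | reading
---------+--------
Basement | 96.3   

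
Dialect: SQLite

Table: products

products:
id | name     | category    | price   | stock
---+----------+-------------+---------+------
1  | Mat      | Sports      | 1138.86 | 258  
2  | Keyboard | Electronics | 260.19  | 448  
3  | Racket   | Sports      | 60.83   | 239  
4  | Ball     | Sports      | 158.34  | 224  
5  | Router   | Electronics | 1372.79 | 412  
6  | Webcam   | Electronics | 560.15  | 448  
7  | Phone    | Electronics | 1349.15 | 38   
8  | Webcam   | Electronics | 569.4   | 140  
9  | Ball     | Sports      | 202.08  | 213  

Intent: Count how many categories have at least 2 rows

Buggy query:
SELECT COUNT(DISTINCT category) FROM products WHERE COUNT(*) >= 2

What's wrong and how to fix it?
Bug: COUNT(*) cannot appear in WHERE; the per-group count doesn't exist yet

Fix: Group first with HAVING COUNT(*) >= 2, then COUNT the resulting groups

Corrected query:
SELECT COUNT(*) FROM (SELECT category FROM products GROUP BY category HAVING COUNT(*) >= 2)

Result:
COUNT(*)
--------
2       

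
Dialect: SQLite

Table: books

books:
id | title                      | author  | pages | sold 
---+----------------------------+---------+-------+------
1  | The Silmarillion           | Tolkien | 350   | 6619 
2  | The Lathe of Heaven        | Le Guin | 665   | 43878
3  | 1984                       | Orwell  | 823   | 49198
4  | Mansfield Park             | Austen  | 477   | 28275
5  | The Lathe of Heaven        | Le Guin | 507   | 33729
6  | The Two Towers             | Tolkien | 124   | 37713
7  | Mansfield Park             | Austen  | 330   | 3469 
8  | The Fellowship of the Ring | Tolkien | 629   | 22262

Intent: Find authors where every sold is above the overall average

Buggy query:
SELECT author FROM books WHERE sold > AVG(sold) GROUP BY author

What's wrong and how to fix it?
Bug: AVG() is an aggregate; it can't sit directly in WHERE

Fix: Compute the overall average in a scalar subquery and compare each group's MIN against it in HAVING

Corrected query:
SELECT author FROM books GROUP BY author HAVING MIN(sold) > (SELECT AVG(sold) FROM books)

Result:
author 
-------
Le Guin
Orwell 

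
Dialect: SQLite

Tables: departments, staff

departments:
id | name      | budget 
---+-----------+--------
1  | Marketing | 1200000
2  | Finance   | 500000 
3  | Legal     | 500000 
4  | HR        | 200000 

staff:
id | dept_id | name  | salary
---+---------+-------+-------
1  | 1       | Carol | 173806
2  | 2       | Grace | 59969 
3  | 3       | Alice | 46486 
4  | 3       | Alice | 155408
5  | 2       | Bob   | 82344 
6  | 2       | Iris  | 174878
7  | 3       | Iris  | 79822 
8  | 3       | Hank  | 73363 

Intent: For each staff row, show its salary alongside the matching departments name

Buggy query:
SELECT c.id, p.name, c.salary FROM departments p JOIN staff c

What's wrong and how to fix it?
Bug: JOIN with no ON clause produces a cartesian product; every staff row pairs with every departments row

Fix: Specify the join condition linking the foreign key to the parent id

Corrected query:
SELECT c.id, p.name, c.salary FROM departments p JOIN staff c ON c.dept_id = p.id

Result:
id | name      | salary
---+-----------+-------
1  | Marketing | 173806
2  | Finance   | 59969 
3  | Legal     | 46486 
4  | Legal     | 155408
5  | Finance   | 82344 
6  | Finance   | 174878
7  | Legal     | 79822 
8  | Legal     | 73363 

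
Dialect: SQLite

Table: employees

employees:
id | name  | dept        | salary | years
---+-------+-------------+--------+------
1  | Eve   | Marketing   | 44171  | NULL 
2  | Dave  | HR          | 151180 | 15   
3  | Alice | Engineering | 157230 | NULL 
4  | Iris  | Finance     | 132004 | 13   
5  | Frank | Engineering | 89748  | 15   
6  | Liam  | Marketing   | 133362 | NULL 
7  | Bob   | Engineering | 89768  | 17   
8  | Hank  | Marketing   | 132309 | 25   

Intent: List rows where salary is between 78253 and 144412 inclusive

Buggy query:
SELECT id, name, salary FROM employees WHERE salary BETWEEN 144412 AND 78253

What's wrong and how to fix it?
Bug: The bounds are reversed; BETWEEN a AND b requires a <= b to match anything

Fix: Swap the bounds so the smaller value comes first

Corrected query:
SELECT id, name, salary FROM employees WHERE salary BETWEEN 78253 AND 144412

Result:
id | name  | salary
---+-------+-------
4  | Iris  | 132004
5  | Frank | 89748 
6  | Liam  | 133362
7  | Bob   | 89768 
8  | Hank  | 132309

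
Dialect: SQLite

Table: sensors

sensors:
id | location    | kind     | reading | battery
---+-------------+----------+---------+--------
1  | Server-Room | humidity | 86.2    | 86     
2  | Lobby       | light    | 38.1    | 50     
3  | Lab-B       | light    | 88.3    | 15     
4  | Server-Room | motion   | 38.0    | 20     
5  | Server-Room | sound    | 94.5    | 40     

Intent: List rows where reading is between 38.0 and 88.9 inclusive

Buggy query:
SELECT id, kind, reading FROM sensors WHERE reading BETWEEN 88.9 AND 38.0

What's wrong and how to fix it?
Bug: The bounds are reversed; BETWEEN a AND b requires a <= b to match anything

Fix: Swap the bounds so the smaller value comes first

Corrected query:
SELECT id, kind, reading FROM sensors WHERE reading BETWEEN 38.0 AND 88.9

Result:
id | kind     | reading
---+----------+--------
1  | humidity | 86.2   
2  | light    | 38.1   
3  | light    | 88.3   
4  | motion   | 38     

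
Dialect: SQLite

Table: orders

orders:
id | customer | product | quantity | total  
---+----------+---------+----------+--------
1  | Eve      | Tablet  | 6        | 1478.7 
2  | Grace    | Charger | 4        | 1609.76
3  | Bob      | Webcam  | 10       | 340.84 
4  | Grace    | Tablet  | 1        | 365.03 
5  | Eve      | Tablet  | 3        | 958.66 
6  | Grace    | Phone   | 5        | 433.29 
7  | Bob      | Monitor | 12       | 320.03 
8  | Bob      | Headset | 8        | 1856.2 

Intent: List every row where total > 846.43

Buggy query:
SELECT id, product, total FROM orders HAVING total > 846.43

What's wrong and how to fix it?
Bug: HAVING filters the output of aggregation, but this query has no GROUP BY and no aggregate functions, so SQLite rejects it (HAVING clause on a non-aggregate query); the condition here is per row

Fix: Replace HAVING with WHERE since the condition applies to individual rows

Corrected query:
SELECT id, product, total FROM orders WHERE total > 846.43

Result:
id | product | total  
---+---------+--------
1  | Tablet  | 1478.7 
2  | Charger | 1609.76
5  | Tablet  | 958.66 
8  | Headset | 1856.2 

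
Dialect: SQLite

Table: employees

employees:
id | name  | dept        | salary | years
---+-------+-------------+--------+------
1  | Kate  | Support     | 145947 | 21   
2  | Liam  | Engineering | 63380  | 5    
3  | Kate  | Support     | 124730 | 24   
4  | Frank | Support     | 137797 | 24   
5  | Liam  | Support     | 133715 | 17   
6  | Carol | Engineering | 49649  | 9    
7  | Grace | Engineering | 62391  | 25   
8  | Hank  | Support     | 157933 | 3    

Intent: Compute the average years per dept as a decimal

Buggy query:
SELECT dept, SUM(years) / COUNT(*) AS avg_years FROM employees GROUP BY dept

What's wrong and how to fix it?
Bug: Both operands are integers, so '/' performs integer division and truncates

Fix: Cast one side to REAL so the division keeps the fractional part

Corrected query:
SELECT dept, SUM(years) * 1.0 / COUNT(*) AS avg_years FROM employees GROUP BY dept

Result:
dept        | avg_years
------------+----------
Engineering | 13       
Support     | 17.8     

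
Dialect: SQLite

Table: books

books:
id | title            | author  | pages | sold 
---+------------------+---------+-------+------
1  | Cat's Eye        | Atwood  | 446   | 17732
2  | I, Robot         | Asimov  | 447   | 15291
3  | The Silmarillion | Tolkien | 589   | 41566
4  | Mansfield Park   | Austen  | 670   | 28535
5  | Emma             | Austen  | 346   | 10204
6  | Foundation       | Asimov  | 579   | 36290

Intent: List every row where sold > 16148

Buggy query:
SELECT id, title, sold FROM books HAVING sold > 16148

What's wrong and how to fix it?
Bug: HAVING filters the output of aggregation, but this query has no GROUP BY and no aggregate functions, so SQLite rejects it (HAVING clause on a non-aggregate query); the condition here is per row

Fix: Replace HAVING with WHERE since the condition applies to individual rows

Corrected query:
SELECT id, title, sold FROM books WHERE sold > 16148

Result:
id | title            | sold 
---+------------------+------
1  | Cat's Eye        | 17732
3  | The Silmarillion | 41566
4  | Mansfield Park   | 28535
6  | Foundation       | 36290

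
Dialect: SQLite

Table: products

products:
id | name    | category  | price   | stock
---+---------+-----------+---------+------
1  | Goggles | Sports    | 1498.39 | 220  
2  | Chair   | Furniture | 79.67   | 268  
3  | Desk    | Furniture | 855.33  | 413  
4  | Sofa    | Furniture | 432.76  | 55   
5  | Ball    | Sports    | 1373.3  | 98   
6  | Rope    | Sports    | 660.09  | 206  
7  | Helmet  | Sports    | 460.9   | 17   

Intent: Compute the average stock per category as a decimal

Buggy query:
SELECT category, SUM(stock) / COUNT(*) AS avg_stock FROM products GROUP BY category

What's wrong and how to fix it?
Bug: SUM(stock) and COUNT(*) are both integers; the division truncates the fractional part

Fix: Cast one side to REAL so the division keeps the fractional part

Corrected query:
SELECT category, SUM(stock) * 1.0 / COUNT(*) AS avg_stock FROM products GROUP BY category

Result:
category  | avg_stock 
----------+-----------
Furniture | 245.333333
Sports    | 135.25    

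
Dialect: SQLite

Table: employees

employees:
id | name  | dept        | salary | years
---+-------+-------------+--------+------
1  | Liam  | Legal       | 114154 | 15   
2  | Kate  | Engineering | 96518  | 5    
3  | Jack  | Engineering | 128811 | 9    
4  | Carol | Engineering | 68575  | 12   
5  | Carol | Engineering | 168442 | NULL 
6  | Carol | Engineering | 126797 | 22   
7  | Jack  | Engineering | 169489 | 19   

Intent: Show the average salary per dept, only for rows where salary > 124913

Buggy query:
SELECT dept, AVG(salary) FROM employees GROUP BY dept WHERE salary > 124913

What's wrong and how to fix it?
Bug: Row-level WHERE must come before GROUP BY in the clause order

Fix: Place WHERE between FROM and GROUP BY

Corrected query:
SELECT dept, AVG(salary) FROM employees WHERE salary > 124913 GROUP BY dept

Result:
dept        | AVG(salary)
------------+------------
Engineering | 148384.75  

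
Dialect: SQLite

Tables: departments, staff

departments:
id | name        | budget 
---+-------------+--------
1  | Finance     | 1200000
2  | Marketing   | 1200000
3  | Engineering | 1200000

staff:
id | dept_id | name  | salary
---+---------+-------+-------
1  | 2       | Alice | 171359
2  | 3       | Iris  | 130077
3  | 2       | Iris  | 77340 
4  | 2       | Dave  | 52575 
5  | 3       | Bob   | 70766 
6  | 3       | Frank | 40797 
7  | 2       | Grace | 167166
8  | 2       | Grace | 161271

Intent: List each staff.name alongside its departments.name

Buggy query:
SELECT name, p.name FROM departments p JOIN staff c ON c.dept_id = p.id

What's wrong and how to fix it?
Bug: Both tables have a 'name' column; the unqualified reference is ambiguous

Fix: Prefix ambiguous columns with the table alias

Corrected query:
SELECT c.name, p.name FROM departments p JOIN staff c ON c.dept_id = p.id

Result:
name  | name       
------+------------
Alice | Marketing  
Iris  | Engineering
Iris  | Marketing  
Dave  | Marketing  
Bob   | Engineering
Frank | Engineering
Grace | Marketing  
Grace | Marketing  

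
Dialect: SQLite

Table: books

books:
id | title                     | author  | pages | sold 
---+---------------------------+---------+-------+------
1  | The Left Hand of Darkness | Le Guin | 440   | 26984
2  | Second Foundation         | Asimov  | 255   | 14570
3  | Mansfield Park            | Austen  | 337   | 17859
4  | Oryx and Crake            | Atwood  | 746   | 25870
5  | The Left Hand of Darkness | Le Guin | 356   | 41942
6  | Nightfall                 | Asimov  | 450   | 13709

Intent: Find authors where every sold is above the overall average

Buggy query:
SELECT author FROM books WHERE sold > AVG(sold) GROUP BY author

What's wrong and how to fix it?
Bug: AVG() is an aggregate; it can't sit directly in WHERE

Fix: Compute the overall average in a scalar subquery and compare each group's MIN against it in HAVING

Corrected query:
SELECT author FROM books GROUP BY author HAVING MIN(sold) > (SELECT AVG(sold) FROM books)

Result:
author 
-------
Atwood 
Le Guin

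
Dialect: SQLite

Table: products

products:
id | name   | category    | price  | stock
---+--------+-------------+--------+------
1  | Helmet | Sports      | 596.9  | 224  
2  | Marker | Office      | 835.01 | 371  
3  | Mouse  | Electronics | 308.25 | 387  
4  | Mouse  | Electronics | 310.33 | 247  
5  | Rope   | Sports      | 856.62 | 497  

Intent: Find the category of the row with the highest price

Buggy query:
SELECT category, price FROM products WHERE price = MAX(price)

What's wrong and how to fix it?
Bug: WHERE is evaluated per row; an aggregate over the whole table isn't defined there

Fix: Wrap MAX in a scalar subquery so WHERE compares against a single value

Corrected query:
SELECT category, price FROM products WHERE price = (SELECT MAX(price) FROM products)

Result:
category | price 
---------+-------
Sports   | 856.62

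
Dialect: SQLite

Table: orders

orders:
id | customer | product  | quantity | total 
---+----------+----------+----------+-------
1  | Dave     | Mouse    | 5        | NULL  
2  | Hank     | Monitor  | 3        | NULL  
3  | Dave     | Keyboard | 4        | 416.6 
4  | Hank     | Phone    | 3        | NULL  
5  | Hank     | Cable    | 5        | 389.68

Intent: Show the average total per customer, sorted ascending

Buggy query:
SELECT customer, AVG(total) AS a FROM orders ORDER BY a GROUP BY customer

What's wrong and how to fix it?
Bug: GROUP BY must precede ORDER BY

Fix: Move ORDER BY to the end, after GROUP BY

Corrected query:
SELECT customer, AVG(total) AS a FROM orders GROUP BY customer ORDER BY a

Result:
customer | a     
---------+-------
Hank     | 389.68
Dave     | 416.6 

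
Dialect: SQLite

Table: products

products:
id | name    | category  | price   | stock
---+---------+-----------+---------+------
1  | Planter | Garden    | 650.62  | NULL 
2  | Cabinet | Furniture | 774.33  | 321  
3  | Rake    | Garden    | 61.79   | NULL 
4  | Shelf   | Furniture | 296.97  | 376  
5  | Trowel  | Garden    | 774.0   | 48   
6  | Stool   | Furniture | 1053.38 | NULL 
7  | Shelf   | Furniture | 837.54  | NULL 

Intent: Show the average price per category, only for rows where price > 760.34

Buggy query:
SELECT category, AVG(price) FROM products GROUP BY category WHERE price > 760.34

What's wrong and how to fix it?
Bug: WHERE cannot follow GROUP BY

Fix: Move the WHERE clause before GROUP BY

Corrected query:
SELECT category, AVG(price) FROM products WHERE price > 760.34 GROUP BY category

Result:
category  | AVG(price)
----------+-----------
Furniture | 888.416667
Garden    | 774       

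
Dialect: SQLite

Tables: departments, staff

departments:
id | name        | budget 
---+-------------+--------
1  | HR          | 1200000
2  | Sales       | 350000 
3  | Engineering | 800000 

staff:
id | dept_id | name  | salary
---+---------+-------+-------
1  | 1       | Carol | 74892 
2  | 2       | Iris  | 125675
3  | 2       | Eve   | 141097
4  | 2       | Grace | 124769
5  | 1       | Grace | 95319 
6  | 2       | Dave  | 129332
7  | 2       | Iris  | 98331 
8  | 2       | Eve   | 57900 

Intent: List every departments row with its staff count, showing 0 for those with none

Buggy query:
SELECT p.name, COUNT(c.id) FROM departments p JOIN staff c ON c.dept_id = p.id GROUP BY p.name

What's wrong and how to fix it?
Bug: INNER JOIN drops departments rows that have no matching staff rows

Fix: Use LEFT JOIN so parents without children still appear (COUNT(c.id) gives 0)

Corrected query:
SELECT p.name, COUNT(c.id) FROM departments p LEFT JOIN staff c ON c.dept_id = p.id GROUP BY p.name

Result:
name        | COUNT(c.id)
------------+------------
Engineering | 0          
HR          | 2          
Sales       | 6          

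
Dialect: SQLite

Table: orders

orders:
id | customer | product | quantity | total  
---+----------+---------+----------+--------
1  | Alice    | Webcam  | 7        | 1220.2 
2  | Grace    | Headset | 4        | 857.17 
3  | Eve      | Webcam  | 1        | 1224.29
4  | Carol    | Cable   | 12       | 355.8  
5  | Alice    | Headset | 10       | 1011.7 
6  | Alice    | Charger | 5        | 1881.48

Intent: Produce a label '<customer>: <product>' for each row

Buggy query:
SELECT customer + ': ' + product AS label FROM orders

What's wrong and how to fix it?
Bug: '+' is numeric addition; on text columns SQLite converts them to 0 instead of concatenating

Fix: Use the || operator for string concatenation

Corrected query:
SELECT customer || ': ' || product AS label FROM orders

Result:
label         
--------------
Alice: Webcam 
Grace: Headset
Eve: Webcam   
Carol: Cable  
Alice: Headset
Alice: Charger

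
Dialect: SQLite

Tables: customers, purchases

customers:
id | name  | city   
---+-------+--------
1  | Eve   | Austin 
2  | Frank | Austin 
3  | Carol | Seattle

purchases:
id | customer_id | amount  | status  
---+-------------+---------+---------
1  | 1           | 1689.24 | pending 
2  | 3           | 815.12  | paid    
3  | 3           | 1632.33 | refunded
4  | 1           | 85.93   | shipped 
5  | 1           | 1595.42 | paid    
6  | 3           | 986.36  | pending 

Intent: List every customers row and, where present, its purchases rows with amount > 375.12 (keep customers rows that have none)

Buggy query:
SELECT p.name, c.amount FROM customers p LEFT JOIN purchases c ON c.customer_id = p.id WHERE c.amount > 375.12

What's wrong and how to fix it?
Bug: Filtering c.amount in WHERE discards the NULL rows produced by LEFT JOIN, turning it into an inner join

Fix: Move the right-table condition into the ON clause so unmatched parents are kept

Corrected query:
SELECT p.name, c.amount FROM customers p LEFT JOIN purchases c ON c.customer_id = p.id AND c.amount > 375.12

Result:
name  | amount 
------+--------
Eve   | 1595.42
Eve   | 1689.24
Frank | NULL   
Carol | 815.12 
Carol | 986.36 
Carol | 1632.33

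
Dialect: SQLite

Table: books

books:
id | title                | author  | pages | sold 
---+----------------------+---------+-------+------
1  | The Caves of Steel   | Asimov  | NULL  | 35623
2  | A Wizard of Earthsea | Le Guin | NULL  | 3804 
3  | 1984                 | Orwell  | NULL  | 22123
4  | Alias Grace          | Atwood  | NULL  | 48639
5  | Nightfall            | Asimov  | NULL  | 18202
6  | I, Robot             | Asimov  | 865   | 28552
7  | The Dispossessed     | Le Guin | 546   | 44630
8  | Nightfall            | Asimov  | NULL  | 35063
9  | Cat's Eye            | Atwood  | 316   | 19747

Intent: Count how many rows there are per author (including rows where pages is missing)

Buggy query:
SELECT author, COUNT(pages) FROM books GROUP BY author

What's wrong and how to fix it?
Bug: COUNT(pages) skips NULLs, so groups with missing pages are undercounted

Fix: Use COUNT(*) to count all rows regardless of NULL

Corrected query:
SELECT author, COUNT(*) FROM books GROUP BY author

Result:
author  | COUNT(*)
--------+---------
Asimov  | 4       
Atwood  | 2       
Le Guin | 2       
Orwell  | 1       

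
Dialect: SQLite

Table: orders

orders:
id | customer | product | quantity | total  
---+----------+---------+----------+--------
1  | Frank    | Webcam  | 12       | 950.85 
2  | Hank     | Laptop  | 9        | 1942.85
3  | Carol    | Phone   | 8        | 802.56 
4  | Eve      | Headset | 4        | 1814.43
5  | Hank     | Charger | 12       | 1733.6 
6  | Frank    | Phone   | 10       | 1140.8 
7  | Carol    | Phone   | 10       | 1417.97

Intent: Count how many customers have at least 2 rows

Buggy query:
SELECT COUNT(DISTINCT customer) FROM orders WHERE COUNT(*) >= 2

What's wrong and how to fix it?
Bug: WHERE filters individual rows, not groups, so a group-level COUNT is invalid there

Fix: Group first with HAVING COUNT(*) >= 2, then COUNT the resulting groups

Corrected query:
SELECT COUNT(*) FROM (SELECT customer FROM orders GROUP BY customer HAVING COUNT(*) >= 2)

Result:
COUNT(*)
--------
3       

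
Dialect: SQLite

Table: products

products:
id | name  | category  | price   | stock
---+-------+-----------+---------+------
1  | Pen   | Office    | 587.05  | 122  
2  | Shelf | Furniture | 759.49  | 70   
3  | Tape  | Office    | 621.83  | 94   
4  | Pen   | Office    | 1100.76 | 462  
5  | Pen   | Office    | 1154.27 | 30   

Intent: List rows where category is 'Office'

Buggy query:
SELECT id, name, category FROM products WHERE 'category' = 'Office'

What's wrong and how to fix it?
Bug: Single quotes denote string literals in SQL; the column name is being compared as a constant string

Fix: Remove the quotes around the column name (or use double quotes for an identifier)

Corrected query:
SELECT id, name, category FROM products WHERE category = 'Office'

Result:
id | name | category
---+------+---------
1  | Pen  | Office  
3  | Tape | Office  
4  | Pen  | Office  
5  | Pen  | Office  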